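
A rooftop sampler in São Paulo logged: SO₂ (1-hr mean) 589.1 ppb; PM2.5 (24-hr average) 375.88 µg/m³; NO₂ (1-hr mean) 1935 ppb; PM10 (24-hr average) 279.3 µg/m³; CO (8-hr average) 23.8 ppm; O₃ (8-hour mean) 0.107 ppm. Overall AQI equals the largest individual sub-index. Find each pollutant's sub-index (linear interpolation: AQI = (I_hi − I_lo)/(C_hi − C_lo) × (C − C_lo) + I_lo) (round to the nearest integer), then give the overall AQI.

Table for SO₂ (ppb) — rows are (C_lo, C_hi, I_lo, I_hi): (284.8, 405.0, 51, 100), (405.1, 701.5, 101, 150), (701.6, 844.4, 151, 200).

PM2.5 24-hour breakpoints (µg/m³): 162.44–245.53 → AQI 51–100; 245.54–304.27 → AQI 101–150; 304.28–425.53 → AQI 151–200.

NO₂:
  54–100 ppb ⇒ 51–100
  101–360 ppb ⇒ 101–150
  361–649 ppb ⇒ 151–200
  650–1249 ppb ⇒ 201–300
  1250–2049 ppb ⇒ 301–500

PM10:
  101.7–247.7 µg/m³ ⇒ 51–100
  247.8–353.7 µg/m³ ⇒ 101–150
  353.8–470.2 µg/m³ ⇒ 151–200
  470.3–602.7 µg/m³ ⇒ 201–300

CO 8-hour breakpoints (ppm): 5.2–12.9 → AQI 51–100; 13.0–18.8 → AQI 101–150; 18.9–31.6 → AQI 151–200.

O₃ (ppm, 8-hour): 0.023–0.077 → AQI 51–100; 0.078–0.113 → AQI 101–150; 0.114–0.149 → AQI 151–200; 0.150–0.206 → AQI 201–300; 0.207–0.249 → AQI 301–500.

472

SO₂ 589.1: bracket 405.1–701.5 → index 101–150; slope 49/296.4, offset 184.0.
AQI = 101 + 49/296.4·184.0 ≈ 131.42 ⇒ 131.
PM2.5: 375.88 lies in 304.28–425.53, so I_lo=151, I_hi=200, C_lo=304.28, C_hi=425.53.
(200−151)/(425.53−304.28) × (375.88−304.28) + 151 = 49/121.25 × 71.60 + 151 ≈ 179.94 → 180.
NO₂: row 1250–2049 (AQI 301–500). (500−301)·(1935−1250)/(2049−1250) + 301 = 199·685/799 + 301 ≈ 471.61 → 472.
PM10: 279.3 ∈ [247.8, 353.7] ↔ index [101, 150].
101 + (279.3−247.8)·(150−101)/(353.7−247.8) = 101 + 31.5·49/105.9 ≈ 115.58, so AQI = 116.
CO 23.8: bracket 18.9–31.6 → index 151–200; slope 49/12.7, offset 4.9.
AQI = 151 + 49/12.7·4.9 ≈ 169.91 ⇒ 170.
O₃ 0.107: bracket 0.078–0.113 → index 101–150; slope 49/0.035, offset 0.029.
AQI = 101 + 49/0.035·0.029 ≈ 141.60 ⇒ 142.
Sub-indices: SO₂→131, PM2.5→180, NO₂→472, PM10→116, CO→170, O₃→142. Overall AQI = max = 472; dominant pollutant is NO₂.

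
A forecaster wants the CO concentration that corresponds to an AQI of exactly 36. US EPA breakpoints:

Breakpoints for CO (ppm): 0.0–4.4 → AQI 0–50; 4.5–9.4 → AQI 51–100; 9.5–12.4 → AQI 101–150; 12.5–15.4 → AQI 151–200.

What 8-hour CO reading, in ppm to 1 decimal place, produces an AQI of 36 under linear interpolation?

3.2

AQI 36 lies in the 0–50 band, which corresponds to 0.0–4.4 ppm.
C = 0.0 + (36−0)×(4.4−0.0)/(50−0) = 0.0 + 36×4.4/50 ≈ 3.168 ppm → 3.2 ppm to 1 dp.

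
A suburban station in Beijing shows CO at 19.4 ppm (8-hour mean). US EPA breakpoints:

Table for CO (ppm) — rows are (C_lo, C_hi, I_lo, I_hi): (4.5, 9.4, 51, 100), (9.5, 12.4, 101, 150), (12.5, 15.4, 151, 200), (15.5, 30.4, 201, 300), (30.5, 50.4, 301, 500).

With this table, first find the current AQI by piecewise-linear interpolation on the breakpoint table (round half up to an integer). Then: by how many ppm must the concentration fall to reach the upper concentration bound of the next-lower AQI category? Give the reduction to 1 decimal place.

CO: row 15.5–30.4 (AQI 201–300). (300−201)·(19.4−15.5)/(30.4−15.5) + 201 = 99·3.9/14.9 + 201 ≈ 226.91 → 227.
Current AQI 227 is in the Very Unhealthy range (201–300). The next-lower category tops out at AQI 200, whose upper concentration bound is 15.4 ppm.
Reduction needed = 19.4 − 15.4 = 4.0 ppm.

4.0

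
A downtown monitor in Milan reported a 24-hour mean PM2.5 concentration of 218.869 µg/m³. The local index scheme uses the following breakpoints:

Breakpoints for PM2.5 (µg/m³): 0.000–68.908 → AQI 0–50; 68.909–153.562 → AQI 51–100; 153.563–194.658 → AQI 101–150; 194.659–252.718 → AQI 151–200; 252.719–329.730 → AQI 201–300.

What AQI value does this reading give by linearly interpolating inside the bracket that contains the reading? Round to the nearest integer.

171

PM2.5 218.869: bracket 194.659–252.718 → index 151–200; slope 49/58.059, offset 24.210.
AQI = 151 + 49/58.059·24.210 ≈ 171.43 ⇒ 171.
AQI 171 falls in the Unhealthy category.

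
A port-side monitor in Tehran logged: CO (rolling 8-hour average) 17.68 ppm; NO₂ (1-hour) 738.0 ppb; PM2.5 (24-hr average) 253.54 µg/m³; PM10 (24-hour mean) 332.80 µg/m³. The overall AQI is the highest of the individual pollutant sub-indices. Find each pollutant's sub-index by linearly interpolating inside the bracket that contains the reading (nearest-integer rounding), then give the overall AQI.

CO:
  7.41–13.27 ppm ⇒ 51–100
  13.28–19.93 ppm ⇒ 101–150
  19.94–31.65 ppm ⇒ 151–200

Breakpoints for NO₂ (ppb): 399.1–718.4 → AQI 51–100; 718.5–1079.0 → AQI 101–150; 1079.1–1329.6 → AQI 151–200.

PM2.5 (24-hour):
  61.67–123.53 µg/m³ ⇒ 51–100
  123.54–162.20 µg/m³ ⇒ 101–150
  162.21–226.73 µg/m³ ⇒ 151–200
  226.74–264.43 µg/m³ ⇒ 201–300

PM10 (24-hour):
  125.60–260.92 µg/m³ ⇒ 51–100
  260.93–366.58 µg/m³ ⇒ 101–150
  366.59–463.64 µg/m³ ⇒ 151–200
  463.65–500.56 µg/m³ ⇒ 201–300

271

CO: 17.68 lies in 13.28–19.93, so I_lo=101, I_hi=150, C_lo=13.28, C_hi=19.93.
(150−101)/(19.93−13.28) × (17.68−13.28) + 101 = 49/6.65 × 4.40 + 101 ≈ 133.42 → 133.
NO₂: row 718.5–1079.0 (AQI 101–150). (150−101)·(738.0−718.5)/(1079.0−718.5) + 101 = 49·19.5/360.5 + 101 ≈ 103.65 → 104.
PM2.5: row 226.74–264.43 (AQI 201–300). (300−201)·(253.54−226.74)/(264.43−226.74) + 201 = 99·26.80/37.69 + 201 ≈ 271.40 → 271.
PM10: 332.80 ∈ [260.93, 366.58] ↔ index [101, 150].
101 + (332.80−260.93)·(150−101)/(366.58−260.93) = 101 + 71.87·49/105.65 ≈ 134.33, so AQI = 134.
Sub-indices: CO→133, NO₂→104, PM2.5→271, PM10→134. Overall AQI = max = 271; dominant pollutant is PM2.5.
AQI 271: Very Unhealthy.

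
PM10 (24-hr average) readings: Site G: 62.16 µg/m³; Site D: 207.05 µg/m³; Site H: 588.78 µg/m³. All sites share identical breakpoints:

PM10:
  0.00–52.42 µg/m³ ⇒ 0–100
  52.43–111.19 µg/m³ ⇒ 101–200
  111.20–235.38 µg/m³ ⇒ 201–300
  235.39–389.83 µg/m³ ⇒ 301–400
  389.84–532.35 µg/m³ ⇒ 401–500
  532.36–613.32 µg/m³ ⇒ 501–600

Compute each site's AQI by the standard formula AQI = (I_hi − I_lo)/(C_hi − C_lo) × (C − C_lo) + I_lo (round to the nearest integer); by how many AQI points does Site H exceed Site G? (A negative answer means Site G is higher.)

Site G: 62.16 ∈ [52.43, 111.19] ↔ index [101, 200].
101 + (62.16−52.43)·(200−101)/(111.19−52.43) = 101 + 9.73·99/58.76 ≈ 117.39, so AQI = 117.
Site D 207.05: bracket 111.20–235.38 → index 201–300; slope 99/124.18, offset 95.85.
AQI = 201 + 99/124.18·95.85 ≈ 277.41 ⇒ 277.
Site H: row 532.36–613.32 (AQI 501–600). (600−501)·(588.78−532.36)/(613.32−532.36) + 501 = 99·56.42/80.96 + 501 ≈ 569.99 → 570.
AQIs: Site G=117, Site D=277, Site H=570. Site H (570) − Site G (117) = 453.

453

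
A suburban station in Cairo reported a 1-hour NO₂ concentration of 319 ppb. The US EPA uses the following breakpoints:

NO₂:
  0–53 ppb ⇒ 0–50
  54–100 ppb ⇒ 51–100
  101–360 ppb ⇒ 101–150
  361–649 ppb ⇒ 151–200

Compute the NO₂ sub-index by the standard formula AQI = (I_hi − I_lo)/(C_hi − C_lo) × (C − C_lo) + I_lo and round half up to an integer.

NO₂: row 101–360 (AQI 101–150). (150−101)·(319−101)/(360−101) + 101 = 49·218/259 + 101 ≈ 142.24 → 142.

142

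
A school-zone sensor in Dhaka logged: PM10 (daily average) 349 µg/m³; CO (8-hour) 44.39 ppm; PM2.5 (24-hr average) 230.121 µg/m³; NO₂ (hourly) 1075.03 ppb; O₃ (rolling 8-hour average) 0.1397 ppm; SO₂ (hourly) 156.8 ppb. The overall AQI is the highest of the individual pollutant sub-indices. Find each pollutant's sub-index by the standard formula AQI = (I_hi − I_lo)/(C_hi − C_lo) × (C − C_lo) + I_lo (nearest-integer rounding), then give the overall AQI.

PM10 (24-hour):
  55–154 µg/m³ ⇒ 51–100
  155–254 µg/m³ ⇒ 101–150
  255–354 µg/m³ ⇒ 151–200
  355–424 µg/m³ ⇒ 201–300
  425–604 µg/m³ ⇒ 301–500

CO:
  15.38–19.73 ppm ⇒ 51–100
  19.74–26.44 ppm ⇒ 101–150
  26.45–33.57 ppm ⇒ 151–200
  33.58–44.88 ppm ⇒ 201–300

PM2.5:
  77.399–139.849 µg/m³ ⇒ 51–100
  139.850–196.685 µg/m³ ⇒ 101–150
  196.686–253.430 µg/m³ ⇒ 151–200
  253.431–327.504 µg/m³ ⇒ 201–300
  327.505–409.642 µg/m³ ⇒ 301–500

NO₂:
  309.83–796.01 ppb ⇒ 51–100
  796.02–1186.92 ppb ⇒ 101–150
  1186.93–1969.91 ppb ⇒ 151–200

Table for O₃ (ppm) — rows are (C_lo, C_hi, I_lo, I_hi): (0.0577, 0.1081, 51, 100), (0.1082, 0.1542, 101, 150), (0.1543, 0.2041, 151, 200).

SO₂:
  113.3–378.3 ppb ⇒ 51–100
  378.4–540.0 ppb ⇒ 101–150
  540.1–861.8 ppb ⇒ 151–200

296

PM10: 349 lies in 255–354, so I_lo=151, I_hi=200, C_lo=255, C_hi=354.
(200−151)/(354−255) × (349−255) + 151 = 49/99 × 94 + 151 ≈ 197.53 → 198.
CO: 44.39 ∈ [33.58, 44.88] ↔ index [201, 300].
201 + (44.39−33.58)·(300−201)/(44.88−33.58) = 201 + 10.81·99/11.30 ≈ 295.71, so AQI = 296.
PM2.5 230.121: bracket 196.686–253.430 → index 151–200; slope 49/56.744, offset 33.435.
AQI = 151 + 49/56.744·33.435 ≈ 179.87 ⇒ 180.
NO₂ 1075.03: bracket 796.02–1186.92 → index 101–150; slope 49/390.90, offset 279.01.
AQI = 101 + 49/390.90·279.01 ≈ 135.97 ⇒ 136.
O₃ 0.1397: bracket 0.1082–0.1542 → index 101–150; slope 49/0.0460, offset 0.0315.
AQI = 101 + 49/0.0460·0.0315 ≈ 134.55 ⇒ 135.
SO₂ 156.8: bracket 113.3–378.3 → index 51–100; slope 49/265.0, offset 43.5.
AQI = 51 + 49/265.0·43.5 ≈ 59.04 ⇒ 59.
Sub-indices: PM10→198, CO→296, PM2.5→180, NO₂→136, O₃→135, SO₂→59. Overall AQI = max = 296; dominant pollutant is CO.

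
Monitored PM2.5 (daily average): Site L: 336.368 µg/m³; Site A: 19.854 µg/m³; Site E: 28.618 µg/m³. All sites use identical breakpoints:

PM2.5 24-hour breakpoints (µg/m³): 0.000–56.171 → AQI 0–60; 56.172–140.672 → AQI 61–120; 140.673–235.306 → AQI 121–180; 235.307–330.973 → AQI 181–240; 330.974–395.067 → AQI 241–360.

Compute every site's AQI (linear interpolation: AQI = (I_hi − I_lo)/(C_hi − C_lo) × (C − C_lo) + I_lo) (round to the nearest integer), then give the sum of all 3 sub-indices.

303

Site L: row 330.974–395.067 (AQI 241–360). (360−241)·(336.368−330.974)/(395.067−330.974) + 241 = 119·5.394/64.093 + 241 ≈ 251.01 → 251.
Site A: 19.854 lies in 0.000–56.171, so I_lo=0, I_hi=60, C_lo=0.000, C_hi=56.171.
(60−0)/(56.171−0.000) × (19.854−0.000) + 0 = 60/56.171 × 19.854 + 0 ≈ 21.21 → 21.
Site E: row 0.000–56.171 (AQI 0–60). (60−0)·(28.618−0.000)/(56.171−0.000) + 0 = 60·28.618/56.171 + 0 ≈ 30.57 → 31.
AQIs: Site L=251, Site A=21, Site E=31. Sum = 251 + 21 + 31 = 303.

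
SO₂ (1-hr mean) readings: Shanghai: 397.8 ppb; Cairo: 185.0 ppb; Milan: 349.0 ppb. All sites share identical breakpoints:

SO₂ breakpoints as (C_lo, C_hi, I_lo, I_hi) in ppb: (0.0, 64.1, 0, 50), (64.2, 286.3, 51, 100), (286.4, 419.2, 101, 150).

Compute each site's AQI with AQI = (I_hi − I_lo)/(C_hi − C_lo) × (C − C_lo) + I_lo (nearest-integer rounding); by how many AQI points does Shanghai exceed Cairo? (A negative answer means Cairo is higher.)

Shanghai: row 286.4–419.2 (AQI 101–150). (150−101)·(397.8−286.4)/(419.2−286.4) + 101 = 49·111.4/132.8 + 101 ≈ 142.10 → 142.
Cairo 185.0: bracket 64.2–286.3 → index 51–100; slope 49/222.1, offset 120.8.
AQI = 51 + 49/222.1·120.8 ≈ 77.65 ⇒ 78.
Milan: 349.0 lies in 286.4–419.2, so I_lo=101, I_hi=150, C_lo=286.4, C_hi=419.2.
(150−101)/(419.2−286.4) × (349.0−286.4) + 101 = 49/132.8 × 62.6 + 101 ≈ 124.10 → 124.
AQIs: Shanghai=142, Cairo=78, Milan=124. Shanghai (142) − Cairo (78) = 64.

64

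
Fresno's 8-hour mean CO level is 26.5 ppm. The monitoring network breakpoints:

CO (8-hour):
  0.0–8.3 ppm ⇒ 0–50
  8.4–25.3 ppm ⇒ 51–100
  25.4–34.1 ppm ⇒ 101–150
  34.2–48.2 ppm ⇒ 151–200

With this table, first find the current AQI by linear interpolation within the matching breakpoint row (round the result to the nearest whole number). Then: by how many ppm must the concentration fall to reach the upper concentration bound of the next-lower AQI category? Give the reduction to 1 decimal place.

CO: row 25.4–34.1 (AQI 101–150). (150−101)·(26.5−25.4)/(34.1−25.4) + 101 = 49·1.1/8.7 + 101 ≈ 107.20 → 107.
Current AQI 107 is in the Unhealthy for Sensitive Groups range (101–150). The next-lower category tops out at AQI 100, whose upper concentration bound is 25.3 ppm.
Reduction needed = 26.5 − 25.3 = 1.2 ppm.

1.2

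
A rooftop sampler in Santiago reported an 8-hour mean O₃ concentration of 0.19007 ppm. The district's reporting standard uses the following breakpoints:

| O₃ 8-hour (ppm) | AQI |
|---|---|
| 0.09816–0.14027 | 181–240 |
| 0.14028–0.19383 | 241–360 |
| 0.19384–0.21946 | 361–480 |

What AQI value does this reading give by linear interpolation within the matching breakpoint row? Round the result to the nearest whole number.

352

O₃: row 0.14028–0.19383 (AQI 241–360). (360−241)·(0.19007−0.14028)/(0.19383−0.14028) + 241 = 119·0.04979/0.05355 + 241 ≈ 351.64 → 352.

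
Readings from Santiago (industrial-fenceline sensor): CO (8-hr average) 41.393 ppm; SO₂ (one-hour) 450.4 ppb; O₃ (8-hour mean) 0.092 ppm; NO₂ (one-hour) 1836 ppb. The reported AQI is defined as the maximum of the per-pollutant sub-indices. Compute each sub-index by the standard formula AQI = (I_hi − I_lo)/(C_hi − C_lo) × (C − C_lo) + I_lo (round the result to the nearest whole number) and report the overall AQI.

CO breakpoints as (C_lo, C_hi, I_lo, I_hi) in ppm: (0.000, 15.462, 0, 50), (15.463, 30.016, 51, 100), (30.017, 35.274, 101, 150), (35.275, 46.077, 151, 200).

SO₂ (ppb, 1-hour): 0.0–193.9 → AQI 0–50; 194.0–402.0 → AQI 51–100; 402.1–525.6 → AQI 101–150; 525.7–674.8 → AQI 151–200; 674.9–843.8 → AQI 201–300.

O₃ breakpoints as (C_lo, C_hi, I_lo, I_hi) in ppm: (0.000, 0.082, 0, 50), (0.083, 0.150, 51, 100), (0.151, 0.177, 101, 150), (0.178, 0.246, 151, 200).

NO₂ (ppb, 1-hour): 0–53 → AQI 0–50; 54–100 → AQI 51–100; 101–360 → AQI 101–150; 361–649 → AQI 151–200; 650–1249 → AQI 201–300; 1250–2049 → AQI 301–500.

447

CO 41.393: bracket 35.275–46.077 → index 151–200; slope 49/10.802, offset 6.118.
AQI = 151 + 49/10.802·6.118 ≈ 178.75 ⇒ 179.
SO₂: 450.4 ∈ [402.1, 525.6] ↔ index [101, 150].
101 + (450.4−402.1)·(150−101)/(525.6−402.1) = 101 + 48.3·49/123.5 ≈ 120.16, so AQI = 120.
O₃: row 0.083–0.150 (AQI 51–100). (100−51)·(0.092−0.083)/(0.150−0.083) + 51 = 49·0.009/0.067 + 51 ≈ 57.58 → 58.
NO₂: 1836 ∈ [1250, 2049] ↔ index [301, 500].
301 + (1836−1250)·(500−301)/(2049−1250) = 301 + 586·199/799 ≈ 446.95, so AQI = 447.
Sub-indices: CO→179, SO₂→120, O₃→58, NO₂→447. Overall AQI = max = 447; dominant pollutant is NO₂.
AQI 447: Hazardous.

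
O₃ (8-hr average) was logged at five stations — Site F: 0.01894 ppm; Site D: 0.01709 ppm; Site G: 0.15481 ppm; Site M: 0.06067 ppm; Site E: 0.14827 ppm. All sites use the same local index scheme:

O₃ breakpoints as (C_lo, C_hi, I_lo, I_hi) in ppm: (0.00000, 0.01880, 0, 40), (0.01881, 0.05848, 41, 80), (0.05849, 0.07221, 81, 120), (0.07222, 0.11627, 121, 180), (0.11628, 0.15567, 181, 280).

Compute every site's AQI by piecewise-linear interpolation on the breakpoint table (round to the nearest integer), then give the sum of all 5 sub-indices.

Site F 0.01894: bracket 0.01881–0.05848 → index 41–80; slope 39/0.03967, offset 0.00013.
AQI = 41 + 39/0.03967·0.00013 ≈ 41.13 ⇒ 41.
Site D: row 0.00000–0.01880 (AQI 0–40). (40−0)·(0.01709−0.00000)/(0.01880−0.00000) + 0 = 40·0.01709/0.01880 + 0 ≈ 36.36 → 36.
Site G 0.15481: bracket 0.11628–0.15567 → index 181–280; slope 99/0.03939, offset 0.03853.
AQI = 181 + 99/0.03939·0.03853 ≈ 277.84 ⇒ 278.
Site M: row 0.05849–0.07221 (AQI 81–120). (120−81)·(0.06067−0.05849)/(0.07221−0.05849) + 81 = 39·0.00218/0.01372 + 81 ≈ 87.20 → 87.
Site E: row 0.11628–0.15567 (AQI 181–280). (280−181)·(0.14827−0.11628)/(0.15567−0.11628) + 181 = 99·0.03199/0.03939 + 181 ≈ 261.40 → 261.
AQIs: Site F=41, Site D=36, Site G=278, Site M=87, Site E=261. Sum = 41 + 36 + 278 + 87 + 261 = 703.

703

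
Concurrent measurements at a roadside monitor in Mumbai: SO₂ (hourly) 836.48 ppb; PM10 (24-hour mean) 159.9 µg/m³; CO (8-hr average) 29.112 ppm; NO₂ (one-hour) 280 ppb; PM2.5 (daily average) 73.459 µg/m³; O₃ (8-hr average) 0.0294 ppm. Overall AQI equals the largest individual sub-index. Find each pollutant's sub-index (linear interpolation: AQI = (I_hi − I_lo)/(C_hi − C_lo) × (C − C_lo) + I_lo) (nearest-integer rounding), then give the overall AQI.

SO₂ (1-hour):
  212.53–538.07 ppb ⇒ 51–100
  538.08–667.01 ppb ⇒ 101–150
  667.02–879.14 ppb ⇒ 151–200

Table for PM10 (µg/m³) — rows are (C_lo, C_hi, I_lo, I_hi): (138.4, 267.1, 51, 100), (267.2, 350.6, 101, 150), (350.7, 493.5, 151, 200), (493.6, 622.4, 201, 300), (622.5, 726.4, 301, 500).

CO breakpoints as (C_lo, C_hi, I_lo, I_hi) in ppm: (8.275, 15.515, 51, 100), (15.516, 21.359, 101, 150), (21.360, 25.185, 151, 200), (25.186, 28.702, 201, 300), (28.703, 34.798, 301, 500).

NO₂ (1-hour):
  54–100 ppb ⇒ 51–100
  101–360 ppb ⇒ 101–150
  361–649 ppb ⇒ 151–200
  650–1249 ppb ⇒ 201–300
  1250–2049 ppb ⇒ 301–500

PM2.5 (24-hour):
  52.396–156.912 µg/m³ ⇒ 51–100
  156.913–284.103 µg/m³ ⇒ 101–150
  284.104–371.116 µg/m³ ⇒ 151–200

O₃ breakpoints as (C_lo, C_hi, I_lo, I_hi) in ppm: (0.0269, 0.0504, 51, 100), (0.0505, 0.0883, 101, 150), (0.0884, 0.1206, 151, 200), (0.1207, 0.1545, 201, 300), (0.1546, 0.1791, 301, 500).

SO₂: 836.48 ∈ [667.02, 879.14] ↔ index [151, 200].
151 + (836.48−667.02)·(200−151)/(879.14−667.02) = 151 + 169.46·49/212.12 ≈ 190.15, so AQI = 190.
PM10: row 138.4–267.1 (AQI 51–100). (100−51)·(159.9−138.4)/(267.1−138.4) + 51 = 49·21.5/128.7 + 51 ≈ 59.19 → 59.
CO: row 28.703–34.798 (AQI 301–500). (500−301)·(29.112−28.703)/(34.798−28.703) + 301 = 199·0.409/6.095 + 301 ≈ 314.35 → 314.
NO₂: row 101–360 (AQI 101–150). (150−101)·(280−101)/(360−101) + 101 = 49·179/259 + 101 ≈ 134.86 → 135.
PM2.5 73.459: bracket 52.396–156.912 → index 51–100; slope 49/104.516, offset 21.063.
AQI = 51 + 49/104.516·21.063 ≈ 60.87 ⇒ 61.
O₃: 0.0294 ∈ [0.0269, 0.0504] ↔ index [51, 100].
51 + (0.0294−0.0269)·(100−51)/(0.0504−0.0269) = 51 + 0.0025·49/0.0235 ≈ 56.21, so AQI = 56.
Sub-indices: SO₂→190, PM10→59, CO→314, NO₂→135, PM2.5→61, O₃→56. Overall AQI = max = 314; dominant pollutant is CO.

314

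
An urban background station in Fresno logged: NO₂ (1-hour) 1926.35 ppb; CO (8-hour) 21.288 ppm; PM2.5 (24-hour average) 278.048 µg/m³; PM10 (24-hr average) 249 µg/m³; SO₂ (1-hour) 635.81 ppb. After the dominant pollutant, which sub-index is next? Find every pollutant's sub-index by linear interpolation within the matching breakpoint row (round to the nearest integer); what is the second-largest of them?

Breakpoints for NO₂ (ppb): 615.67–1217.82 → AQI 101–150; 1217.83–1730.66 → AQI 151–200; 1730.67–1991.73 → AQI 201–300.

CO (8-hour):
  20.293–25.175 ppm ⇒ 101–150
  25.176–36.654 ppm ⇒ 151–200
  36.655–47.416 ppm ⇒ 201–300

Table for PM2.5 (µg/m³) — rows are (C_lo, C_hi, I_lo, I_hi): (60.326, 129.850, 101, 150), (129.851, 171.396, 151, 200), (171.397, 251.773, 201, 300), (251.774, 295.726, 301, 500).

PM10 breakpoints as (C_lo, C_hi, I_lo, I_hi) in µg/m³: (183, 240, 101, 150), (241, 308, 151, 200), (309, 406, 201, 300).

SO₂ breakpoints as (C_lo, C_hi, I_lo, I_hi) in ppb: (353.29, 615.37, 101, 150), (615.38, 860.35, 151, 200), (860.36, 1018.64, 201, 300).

275

NO₂: 1926.35 lies in 1730.67–1991.73, so I_lo=201, I_hi=300, C_lo=1730.67, C_hi=1991.73.
(300−201)/(1991.73−1730.67) × (1926.35−1730.67) + 201 = 99/261.06 × 195.68 + 201 ≈ 275.21 → 275.
CO: 21.288 ∈ [20.293, 25.175] ↔ index [101, 150].
101 + (21.288−20.293)·(150−101)/(25.175−20.293) = 101 + 0.995·49/4.882 ≈ 110.99, so AQI = 111.
PM2.5: row 251.774–295.726 (AQI 301–500). (500−301)·(278.048−251.774)/(295.726−251.774) + 301 = 199·26.274/43.952 + 301 ≈ 419.96 → 420.
PM10: row 241–308 (AQI 151–200). (200−151)·(249−241)/(308−241) + 151 = 49·8/67 + 151 ≈ 156.85 → 157.
SO₂ 635.81: bracket 615.38–860.35 → index 151–200; slope 49/244.97, offset 20.43.
AQI = 151 + 49/244.97·20.43 ≈ 155.09 ⇒ 155.
Sub-indices: NO₂→275, CO→111, PM2.5→420, PM10→157, SO₂→155. Ranked high→low: 420, 275, 157, 155, 111. Second-highest sub-index = 275.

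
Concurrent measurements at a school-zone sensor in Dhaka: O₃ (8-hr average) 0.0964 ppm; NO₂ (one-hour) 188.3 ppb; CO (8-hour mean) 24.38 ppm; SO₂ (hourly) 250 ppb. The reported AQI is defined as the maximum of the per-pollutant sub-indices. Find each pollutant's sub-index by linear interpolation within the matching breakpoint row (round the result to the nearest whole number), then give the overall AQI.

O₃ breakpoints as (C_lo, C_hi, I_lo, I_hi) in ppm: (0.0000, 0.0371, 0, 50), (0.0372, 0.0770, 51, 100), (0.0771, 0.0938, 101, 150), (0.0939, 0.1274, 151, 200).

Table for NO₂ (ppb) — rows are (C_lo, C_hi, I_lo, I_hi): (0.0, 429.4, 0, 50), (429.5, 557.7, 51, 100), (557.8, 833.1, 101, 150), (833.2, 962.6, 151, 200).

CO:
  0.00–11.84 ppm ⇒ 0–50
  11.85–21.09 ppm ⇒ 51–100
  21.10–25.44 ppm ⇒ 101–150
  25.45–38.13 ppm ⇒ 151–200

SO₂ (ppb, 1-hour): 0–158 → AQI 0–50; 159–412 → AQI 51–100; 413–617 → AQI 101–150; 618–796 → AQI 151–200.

155

O₃: 0.0964 ∈ [0.0939, 0.1274] ↔ index [151, 200].
151 + (0.0964−0.0939)·(200−151)/(0.1274−0.0939) = 151 + 0.0025·49/0.0335 ≈ 154.66, so AQI = 155.
NO₂ 188.3: bracket 0.0–429.4 → index 0–50; slope 50/429.4, offset 188.3.
AQI = 0 + 50/429.4·188.3 ≈ 21.93 ⇒ 22.
CO: row 21.10–25.44 (AQI 101–150). (150−101)·(24.38−21.10)/(25.44−21.10) + 101 = 49·3.28/4.34 + 101 ≈ 138.03 → 138.
SO₂: row 159–412 (AQI 51–100). (100−51)·(250−159)/(412−159) + 51 = 49·91/253 + 51 ≈ 68.62 → 69.
Sub-indices: O₃→155, NO₂→22, CO→138, SO₂→69. Overall AQI = max = 155; dominant pollutant is O₃.
AQI 155: Unhealthy.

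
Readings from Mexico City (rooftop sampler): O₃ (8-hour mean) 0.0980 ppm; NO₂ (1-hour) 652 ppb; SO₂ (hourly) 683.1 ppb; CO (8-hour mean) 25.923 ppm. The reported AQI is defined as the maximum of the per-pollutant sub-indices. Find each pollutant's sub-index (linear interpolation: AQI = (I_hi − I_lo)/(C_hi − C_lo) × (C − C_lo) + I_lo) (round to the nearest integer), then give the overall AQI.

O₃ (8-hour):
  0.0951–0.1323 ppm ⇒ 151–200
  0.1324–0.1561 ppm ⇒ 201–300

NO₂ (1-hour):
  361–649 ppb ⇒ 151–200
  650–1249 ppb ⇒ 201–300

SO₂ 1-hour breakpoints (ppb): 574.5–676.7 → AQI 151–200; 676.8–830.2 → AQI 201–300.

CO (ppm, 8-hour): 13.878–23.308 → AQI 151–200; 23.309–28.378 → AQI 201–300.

252

O₃: 0.0980 ∈ [0.0951, 0.1323] ↔ index [151, 200].
151 + (0.0980−0.0951)·(200−151)/(0.1323−0.0951) = 151 + 0.0029·49/0.0372 ≈ 154.82, so AQI = 155.
NO₂: 652 lies in 650–1249, so I_lo=201, I_hi=300, C_lo=650, C_hi=1249.
(300−201)/(1249−650) × (652−650) + 201 = 99/599 × 2 + 201 ≈ 201.33 → 201.
SO₂: 683.1 lies in 676.8–830.2, so I_lo=201, I_hi=300, C_lo=676.8, C_hi=830.2.
(300−201)/(830.2−676.8) × (683.1−676.8) + 201 = 99/153.4 × 6.3 + 201 ≈ 205.07 → 205.
CO: 25.923 lies in 23.309–28.378, so I_lo=201, I_hi=300, C_lo=23.309, C_hi=28.378.
(300−201)/(28.378−23.309) × (25.923−23.309) + 201 = 99/5.069 × 2.614 + 201 ≈ 252.05 → 252.
Sub-indices: O₃→155, NO₂→201, SO₂→205, CO→252. Overall AQI = max = 252; dominant pollutant is CO.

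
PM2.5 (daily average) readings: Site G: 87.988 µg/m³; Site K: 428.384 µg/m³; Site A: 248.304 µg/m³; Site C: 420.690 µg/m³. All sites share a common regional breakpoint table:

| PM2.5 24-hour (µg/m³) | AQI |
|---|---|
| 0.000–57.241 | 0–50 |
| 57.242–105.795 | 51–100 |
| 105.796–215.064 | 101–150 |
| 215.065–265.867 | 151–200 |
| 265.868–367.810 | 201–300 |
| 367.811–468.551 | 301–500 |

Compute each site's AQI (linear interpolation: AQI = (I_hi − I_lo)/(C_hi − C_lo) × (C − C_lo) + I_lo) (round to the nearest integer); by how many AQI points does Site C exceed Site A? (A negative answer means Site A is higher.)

Site G: row 57.242–105.795 (AQI 51–100). (100−51)·(87.988−57.242)/(105.795−57.242) + 51 = 49·30.746/48.553 + 51 ≈ 82.03 → 82.
Site K: 428.384 lies in 367.811–468.551, so I_lo=301, I_hi=500, C_lo=367.811, C_hi=468.551.
(500−301)/(468.551−367.811) × (428.384−367.811) + 301 = 199/100.740 × 60.573 + 301 ≈ 420.65 → 421.
Site A: 248.304 lies in 215.065–265.867, so I_lo=151, I_hi=200, C_lo=215.065, C_hi=265.867.
(200−151)/(265.867−215.065) × (248.304−215.065) + 151 = 49/50.802 × 33.239 + 151 ≈ 183.06 → 183.
Site C: row 367.811–468.551 (AQI 301–500). (500−301)·(420.690−367.811)/(468.551−367.811) + 301 = 199·52.879/100.740 + 301 ≈ 405.46 → 405.
AQIs: Site G=82, Site K=421, Site A=183, Site C=405. Site C (405) − Site A (183) = 222.

222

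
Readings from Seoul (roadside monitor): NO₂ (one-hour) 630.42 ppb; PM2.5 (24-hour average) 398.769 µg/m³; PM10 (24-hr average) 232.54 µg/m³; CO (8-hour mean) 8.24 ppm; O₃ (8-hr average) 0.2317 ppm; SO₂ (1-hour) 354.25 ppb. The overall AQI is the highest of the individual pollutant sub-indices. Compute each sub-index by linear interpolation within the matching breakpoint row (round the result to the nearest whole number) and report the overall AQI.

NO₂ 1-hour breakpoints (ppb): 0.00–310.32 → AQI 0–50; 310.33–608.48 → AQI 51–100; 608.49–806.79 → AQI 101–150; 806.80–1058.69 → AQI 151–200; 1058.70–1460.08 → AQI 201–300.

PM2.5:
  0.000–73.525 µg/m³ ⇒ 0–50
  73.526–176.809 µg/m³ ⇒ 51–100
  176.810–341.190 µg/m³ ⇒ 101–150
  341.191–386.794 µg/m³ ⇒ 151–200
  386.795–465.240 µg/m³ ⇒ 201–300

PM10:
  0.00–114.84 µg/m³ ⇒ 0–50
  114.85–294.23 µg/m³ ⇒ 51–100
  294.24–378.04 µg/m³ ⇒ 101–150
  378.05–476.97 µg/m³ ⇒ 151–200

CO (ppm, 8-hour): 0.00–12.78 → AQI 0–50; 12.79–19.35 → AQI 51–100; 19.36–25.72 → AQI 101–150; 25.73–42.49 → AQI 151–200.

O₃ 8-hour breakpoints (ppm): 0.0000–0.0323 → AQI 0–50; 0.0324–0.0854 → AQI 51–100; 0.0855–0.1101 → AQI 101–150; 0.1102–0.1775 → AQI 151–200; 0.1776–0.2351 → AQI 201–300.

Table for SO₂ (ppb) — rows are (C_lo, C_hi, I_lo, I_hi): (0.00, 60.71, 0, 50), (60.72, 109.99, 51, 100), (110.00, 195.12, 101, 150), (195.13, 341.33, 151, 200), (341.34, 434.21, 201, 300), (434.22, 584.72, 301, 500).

294

NO₂ 630.42: bracket 608.49–806.79 → index 101–150; slope 49/198.30, offset 21.93.
AQI = 101 + 49/198.30·21.93 ≈ 106.42 ⇒ 106.
PM2.5: row 386.795–465.240 (AQI 201–300). (300−201)·(398.769−386.795)/(465.240−386.795) + 201 = 99·11.974/78.445 + 201 ≈ 216.11 → 216.
PM10 232.54: bracket 114.85–294.23 → index 51–100; slope 49/179.38, offset 117.69.
AQI = 51 + 49/179.38·117.69 ≈ 83.15 ⇒ 83.
CO: 8.24 lies in 0.00–12.78, so I_lo=0, I_hi=50, C_lo=0.00, C_hi=12.78.
(50−0)/(12.78−0.00) × (8.24−0.00) + 0 = 50/12.78 × 8.24 + 0 ≈ 32.24 → 32.
O₃ 0.2317: bracket 0.1776–0.2351 → index 201–300; slope 99/0.0575, offset 0.0541.
AQI = 201 + 99/0.0575·0.0541 ≈ 294.15 ⇒ 294.
SO₂ 354.25: bracket 341.34–434.21 → index 201–300; slope 99/92.87, offset 12.91.
AQI = 201 + 99/92.87·12.91 ≈ 214.76 ⇒ 215.
Sub-indices: NO₂→106, PM2.5→216, PM10→83, CO→32, O₃→294, SO₂→215. Overall AQI = max = 294; dominant pollutant is O₃.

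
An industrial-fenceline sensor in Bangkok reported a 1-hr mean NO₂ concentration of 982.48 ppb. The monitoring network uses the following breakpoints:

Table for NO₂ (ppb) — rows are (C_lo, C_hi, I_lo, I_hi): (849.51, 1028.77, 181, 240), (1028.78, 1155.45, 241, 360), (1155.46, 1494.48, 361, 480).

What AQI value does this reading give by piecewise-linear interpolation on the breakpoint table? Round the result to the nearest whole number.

225

NO₂: row 849.51–1028.77 (AQI 181–240). (240−181)·(982.48−849.51)/(1028.77−849.51) + 181 = 59·132.97/179.26 + 181 ≈ 224.76 → 225.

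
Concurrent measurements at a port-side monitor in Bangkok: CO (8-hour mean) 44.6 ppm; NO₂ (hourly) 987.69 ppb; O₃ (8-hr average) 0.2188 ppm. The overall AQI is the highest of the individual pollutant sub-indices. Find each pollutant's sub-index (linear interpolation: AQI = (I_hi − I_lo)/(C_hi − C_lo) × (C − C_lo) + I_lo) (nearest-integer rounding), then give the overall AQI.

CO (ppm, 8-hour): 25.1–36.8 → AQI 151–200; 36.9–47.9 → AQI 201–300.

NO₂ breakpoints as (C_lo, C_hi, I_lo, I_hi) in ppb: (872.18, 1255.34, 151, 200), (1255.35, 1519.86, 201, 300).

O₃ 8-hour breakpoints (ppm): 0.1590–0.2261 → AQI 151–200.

270

CO: 44.6 lies in 36.9–47.9, so I_lo=201, I_hi=300, C_lo=36.9, C_hi=47.9.
(300−201)/(47.9−36.9) × (44.6−36.9) + 201 = 99/11.0 × 7.7 + 201 ≈ 270.30 → 270.
NO₂: 987.69 lies in 872.18–1255.34, so I_lo=151, I_hi=200, C_lo=872.18, C_hi=1255.34.
(200−151)/(1255.34−872.18) × (987.69−872.18) + 151 = 49/383.16 × 115.51 + 151 ≈ 165.77 → 166.
O₃ 0.2188: bracket 0.1590–0.2261 → index 151–200; slope 49/0.0671, offset 0.0598.
AQI = 151 + 49/0.0671·0.0598 ≈ 194.67 ⇒ 195.
Sub-indices: CO→270, NO₂→166, O₃→195. Overall AQI = max = 270; dominant pollutant is CO.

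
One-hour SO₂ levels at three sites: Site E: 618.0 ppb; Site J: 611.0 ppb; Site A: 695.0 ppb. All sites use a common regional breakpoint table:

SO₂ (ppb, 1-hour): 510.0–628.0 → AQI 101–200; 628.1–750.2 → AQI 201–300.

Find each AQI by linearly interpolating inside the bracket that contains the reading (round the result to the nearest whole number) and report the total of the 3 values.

Site E: row 510.0–628.0 (AQI 101–200). (200−101)·(618.0−510.0)/(628.0−510.0) + 101 = 99·108.0/118.0 + 101 ≈ 191.61 → 192.
Site J: 611.0 lies in 510.0–628.0, so I_lo=101, I_hi=200, C_lo=510.0, C_hi=628.0.
(200−101)/(628.0−510.0) × (611.0−510.0) + 101 = 99/118.0 × 101.0 + 101 ≈ 185.74 → 186.
Site A 695.0: bracket 628.1–750.2 → index 201–300; slope 99/122.1, offset 66.9.
AQI = 201 + 99/122.1·66.9 ≈ 255.24 ⇒ 255.
AQIs: Site E=192, Site J=186, Site A=255. Sum = 192 + 186 + 255 = 633.

633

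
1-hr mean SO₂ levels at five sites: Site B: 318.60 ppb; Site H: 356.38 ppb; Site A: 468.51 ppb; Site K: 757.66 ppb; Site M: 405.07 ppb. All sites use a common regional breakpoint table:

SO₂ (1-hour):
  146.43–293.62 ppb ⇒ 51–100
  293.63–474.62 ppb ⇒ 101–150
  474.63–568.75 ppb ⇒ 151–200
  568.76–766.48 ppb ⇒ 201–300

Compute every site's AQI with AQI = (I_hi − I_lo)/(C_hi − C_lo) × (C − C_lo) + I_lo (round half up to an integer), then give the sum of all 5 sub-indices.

801

Site B 318.60: bracket 293.63–474.62 → index 101–150; slope 49/180.99, offset 24.97.
AQI = 101 + 49/180.99·24.97 ≈ 107.76 ⇒ 108.
Site H: 356.38 lies in 293.63–474.62, so I_lo=101, I_hi=150, C_lo=293.63, C_hi=474.62.
(150−101)/(474.62−293.63) × (356.38−293.63) + 101 = 49/180.99 × 62.75 + 101 ≈ 117.99 → 118.
Site A: 468.51 lies in 293.63–474.62, so I_lo=101, I_hi=150, C_lo=293.63, C_hi=474.62.
(150−101)/(474.62−293.63) × (468.51−293.63) + 101 = 49/180.99 × 174.88 + 101 ≈ 148.35 → 148.
Site K 757.66: bracket 568.76–766.48 → index 201–300; slope 99/197.72, offset 188.90.
AQI = 201 + 99/197.72·188.90 ≈ 295.58 ⇒ 296.
Site M: row 293.63–474.62 (AQI 101–150). (150−101)·(405.07−293.63)/(474.62−293.63) + 101 = 49·111.44/180.99 + 101 ≈ 131.17 → 131.
AQIs: Site B=108, Site H=118, Site A=148, Site K=296, Site M=131. Sum = 108 + 118 + 148 + 296 + 131 = 801.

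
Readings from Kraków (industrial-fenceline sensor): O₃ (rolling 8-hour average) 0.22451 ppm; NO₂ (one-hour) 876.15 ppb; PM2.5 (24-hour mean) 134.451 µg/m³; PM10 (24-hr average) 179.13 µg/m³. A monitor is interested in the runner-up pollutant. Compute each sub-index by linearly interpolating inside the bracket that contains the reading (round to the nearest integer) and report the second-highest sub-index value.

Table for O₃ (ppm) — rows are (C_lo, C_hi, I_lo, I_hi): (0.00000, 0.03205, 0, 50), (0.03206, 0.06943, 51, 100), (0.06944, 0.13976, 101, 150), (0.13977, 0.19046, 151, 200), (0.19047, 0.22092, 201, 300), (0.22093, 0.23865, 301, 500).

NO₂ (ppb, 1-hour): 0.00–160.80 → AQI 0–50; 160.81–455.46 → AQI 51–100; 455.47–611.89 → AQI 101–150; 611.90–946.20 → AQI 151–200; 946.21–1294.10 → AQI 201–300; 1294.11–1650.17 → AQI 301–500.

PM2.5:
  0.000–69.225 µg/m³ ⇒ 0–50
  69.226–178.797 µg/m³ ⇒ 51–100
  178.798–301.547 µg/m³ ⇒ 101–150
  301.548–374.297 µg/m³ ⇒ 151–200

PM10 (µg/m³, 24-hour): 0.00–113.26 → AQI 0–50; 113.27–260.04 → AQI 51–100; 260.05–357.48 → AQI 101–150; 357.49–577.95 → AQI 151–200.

O₃: row 0.22093–0.23865 (AQI 301–500). (500−301)·(0.22451−0.22093)/(0.23865−0.22093) + 301 = 199·0.00358/0.01772 + 301 ≈ 341.20 → 341.
NO₂: row 611.90–946.20 (AQI 151–200). (200−151)·(876.15−611.90)/(946.20−611.90) + 151 = 49·264.25/334.30 + 151 ≈ 189.73 → 190.
PM2.5 134.451: bracket 69.226–178.797 → index 51–100; slope 49/109.571, offset 65.225.
AQI = 51 + 49/109.571·65.225 ≈ 80.17 ⇒ 80.
PM10 179.13: bracket 113.27–260.04 → index 51–100; slope 49/146.77, offset 65.86.
AQI = 51 + 49/146.77·65.86 ≈ 72.99 ⇒ 73.
Sub-indices: O₃→341, NO₂→190, PM2.5→80, PM10→73. Ranked high→low: 341, 190, 80, 73. Second-highest sub-index = 190.

190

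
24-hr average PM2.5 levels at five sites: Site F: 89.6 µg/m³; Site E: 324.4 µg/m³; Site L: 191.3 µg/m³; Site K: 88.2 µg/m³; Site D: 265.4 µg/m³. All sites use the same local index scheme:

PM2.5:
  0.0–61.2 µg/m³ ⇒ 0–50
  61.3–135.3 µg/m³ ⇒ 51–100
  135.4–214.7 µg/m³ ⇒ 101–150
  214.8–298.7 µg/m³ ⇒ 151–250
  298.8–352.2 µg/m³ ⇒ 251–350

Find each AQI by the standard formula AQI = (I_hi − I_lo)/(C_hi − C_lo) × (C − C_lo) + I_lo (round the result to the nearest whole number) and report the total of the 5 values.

784

Site F: 89.6 lies in 61.3–135.3, so I_lo=51, I_hi=100, C_lo=61.3, C_hi=135.3.
(100−51)/(135.3−61.3) × (89.6−61.3) + 51 = 49/74.0 × 28.3 + 51 ≈ 69.74 → 70.
Site E 324.4: bracket 298.8–352.2 → index 251–350; slope 99/53.4, offset 25.6.
AQI = 251 + 99/53.4·25.6 ≈ 298.46 ⇒ 298.
Site L: 191.3 ∈ [135.4, 214.7] ↔ index [101, 150].
101 + (191.3−135.4)·(150−101)/(214.7−135.4) = 101 + 55.9·49/79.3 ≈ 135.54, so AQI = 136.
Site K: 88.2 lies in 61.3–135.3, so I_lo=51, I_hi=100, C_lo=61.3, C_hi=135.3.
(100−51)/(135.3−61.3) × (88.2−61.3) + 51 = 49/74.0 × 26.9 + 51 ≈ 68.81 → 69.
Site D: 265.4 lies in 214.8–298.7, so I_lo=151, I_hi=250, C_lo=214.8, C_hi=298.7.
(250−151)/(298.7−214.8) × (265.4−214.8) + 151 = 99/83.9 × 50.6 + 151 ≈ 210.71 → 211.
AQIs: Site F=70, Site E=298, Site L=136, Site K=69, Site D=211. Sum = 70 + 298 + 136 + 69 + 211 = 784.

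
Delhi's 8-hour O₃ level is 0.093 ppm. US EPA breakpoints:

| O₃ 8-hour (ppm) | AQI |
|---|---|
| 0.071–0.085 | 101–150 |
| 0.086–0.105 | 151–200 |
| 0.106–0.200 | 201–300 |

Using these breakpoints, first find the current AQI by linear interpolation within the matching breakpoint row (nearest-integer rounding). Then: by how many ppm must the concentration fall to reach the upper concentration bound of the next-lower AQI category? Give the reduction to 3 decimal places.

O₃: 0.093 lies in 0.086–0.105, so I_lo=151, I_hi=200, C_lo=0.086, C_hi=0.105.
(200−151)/(0.105−0.086) × (0.093−0.086) + 151 = 49/0.019 × 0.007 + 151 ≈ 169.05 → 169.
Current AQI 169 is in the Unhealthy range (151–200). The next-lower category tops out at AQI 150, whose upper concentration bound is 0.085 ppm.
Reduction needed = 0.093 − 0.085 = 0.008 ppm.

0.008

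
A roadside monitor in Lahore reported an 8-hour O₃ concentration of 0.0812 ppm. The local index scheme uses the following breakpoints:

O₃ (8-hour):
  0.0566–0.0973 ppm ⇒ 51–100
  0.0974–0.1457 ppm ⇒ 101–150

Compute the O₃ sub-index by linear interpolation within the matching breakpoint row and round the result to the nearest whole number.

81

O₃ 0.0812: bracket 0.0566–0.0973 → index 51–100; slope 49/0.0407, offset 0.0246.
AQI = 51 + 49/0.0407·0.0246 ≈ 80.62 ⇒ 81.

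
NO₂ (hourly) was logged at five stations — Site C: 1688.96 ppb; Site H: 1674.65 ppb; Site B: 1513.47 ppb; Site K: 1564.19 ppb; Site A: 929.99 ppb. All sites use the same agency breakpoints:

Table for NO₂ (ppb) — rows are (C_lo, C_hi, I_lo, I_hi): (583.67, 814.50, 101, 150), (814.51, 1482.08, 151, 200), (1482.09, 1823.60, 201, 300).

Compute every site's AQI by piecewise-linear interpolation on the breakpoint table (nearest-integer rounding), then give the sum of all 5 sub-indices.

1112

Site C: 1688.96 lies in 1482.09–1823.60, so I_lo=201, I_hi=300, C_lo=1482.09, C_hi=1823.60.
(300−201)/(1823.60−1482.09) × (1688.96−1482.09) + 201 = 99/341.51 × 206.87 + 201 ≈ 260.97 → 261.
Site H 1674.65: bracket 1482.09–1823.60 → index 201–300; slope 99/341.51, offset 192.56.
AQI = 201 + 99/341.51·192.56 ≈ 256.82 ⇒ 257.
Site B: 1513.47 ∈ [1482.09, 1823.60] ↔ index [201, 300].
201 + (1513.47−1482.09)·(300−201)/(1823.60−1482.09) = 201 + 31.38·99/341.51 ≈ 210.10, so AQI = 210.
Site K: row 1482.09–1823.60 (AQI 201–300). (300−201)·(1564.19−1482.09)/(1823.60−1482.09) + 201 = 99·82.10/341.51 + 201 ≈ 224.80 → 225.
Site A 929.99: bracket 814.51–1482.08 → index 151–200; slope 49/667.57, offset 115.48.
AQI = 151 + 49/667.57·115.48 ≈ 159.48 ⇒ 159.
AQIs: Site C=261, Site H=257, Site B=210, Site K=225, Site A=159. Sum = 261 + 257 + 210 + 225 + 159 = 1112.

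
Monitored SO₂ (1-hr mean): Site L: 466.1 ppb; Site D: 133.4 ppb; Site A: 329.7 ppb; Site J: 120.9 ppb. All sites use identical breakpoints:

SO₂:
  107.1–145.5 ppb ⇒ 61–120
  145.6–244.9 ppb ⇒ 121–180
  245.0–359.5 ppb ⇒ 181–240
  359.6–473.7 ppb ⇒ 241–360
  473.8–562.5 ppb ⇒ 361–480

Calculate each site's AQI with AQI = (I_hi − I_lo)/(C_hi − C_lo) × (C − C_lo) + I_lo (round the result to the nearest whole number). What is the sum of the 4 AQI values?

Site L: row 359.6–473.7 (AQI 241–360). (360−241)·(466.1−359.6)/(473.7−359.6) + 241 = 119·106.5/114.1 + 241 ≈ 352.07 → 352.
Site D: 133.4 ∈ [107.1, 145.5] ↔ index [61, 120].
61 + (133.4−107.1)·(120−61)/(145.5−107.1) = 61 + 26.3·59/38.4 ≈ 101.41, so AQI = 101.
Site A 329.7: bracket 245.0–359.5 → index 181–240; slope 59/114.5, offset 84.7.
AQI = 181 + 59/114.5·84.7 ≈ 224.64 ⇒ 225.
Site J 120.9: bracket 107.1–145.5 → index 61–120; slope 59/38.4, offset 13.8.
AQI = 61 + 59/38.4·13.8 ≈ 82.20 ⇒ 82.
AQIs: Site L=352, Site D=101, Site A=225, Site J=82. Sum = 352 + 101 + 225 + 82 = 760.

760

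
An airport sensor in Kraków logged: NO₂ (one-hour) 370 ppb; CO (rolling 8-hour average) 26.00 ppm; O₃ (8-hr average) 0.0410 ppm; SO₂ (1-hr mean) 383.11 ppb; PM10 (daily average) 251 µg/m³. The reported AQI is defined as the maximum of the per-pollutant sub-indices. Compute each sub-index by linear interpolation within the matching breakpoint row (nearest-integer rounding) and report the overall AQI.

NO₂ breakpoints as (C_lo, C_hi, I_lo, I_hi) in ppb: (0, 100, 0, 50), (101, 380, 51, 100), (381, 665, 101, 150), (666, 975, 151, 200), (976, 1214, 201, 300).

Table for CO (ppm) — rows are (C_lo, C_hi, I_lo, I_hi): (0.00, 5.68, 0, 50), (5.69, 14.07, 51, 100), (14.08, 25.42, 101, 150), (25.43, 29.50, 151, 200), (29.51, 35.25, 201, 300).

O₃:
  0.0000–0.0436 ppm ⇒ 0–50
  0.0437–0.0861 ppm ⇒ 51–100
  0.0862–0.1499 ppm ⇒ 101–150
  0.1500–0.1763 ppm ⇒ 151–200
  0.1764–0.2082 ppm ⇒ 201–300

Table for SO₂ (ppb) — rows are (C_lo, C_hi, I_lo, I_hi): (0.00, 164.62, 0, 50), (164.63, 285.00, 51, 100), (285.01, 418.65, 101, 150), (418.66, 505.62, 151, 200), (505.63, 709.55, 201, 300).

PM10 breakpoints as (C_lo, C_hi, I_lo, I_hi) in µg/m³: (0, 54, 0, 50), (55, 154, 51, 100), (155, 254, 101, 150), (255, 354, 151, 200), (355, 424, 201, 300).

158

NO₂ 370: bracket 101–380 → index 51–100; slope 49/279, offset 269.
AQI = 51 + 49/279·269 ≈ 98.24 ⇒ 98.
CO: row 25.43–29.50 (AQI 151–200). (200−151)·(26.00−25.43)/(29.50−25.43) + 151 = 49·0.57/4.07 + 151 ≈ 157.86 → 158.
O₃: 0.0410 ∈ [0.0000, 0.0436] ↔ index [0, 50].
0 + (0.0410−0.0000)·(50−0)/(0.0436−0.0000) = 0 + 0.0410·50/0.0436 ≈ 47.02, so AQI = 47.
SO₂ 383.11: bracket 285.01–418.65 → index 101–150; slope 49/133.64, offset 98.10.
AQI = 101 + 49/133.64·98.10 ≈ 136.97 ⇒ 137.
PM10: 251 ∈ [155, 254] ↔ index [101, 150].
101 + (251−155)·(150−101)/(254−155) = 101 + 96·49/99 ≈ 148.52, so AQI = 149.
Sub-indices: NO₂→98, CO→158, O₃→47, SO₂→137, PM10→149. Overall AQI = max = 158; dominant pollutant is CO.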